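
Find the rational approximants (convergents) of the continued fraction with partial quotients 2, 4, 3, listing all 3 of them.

Using the convergent recurrence p_i = a_i*p_{i-1} + p_{i-2}, q_i = a_i*q_{i-1} + q_{i-2} with p_{-2}=0, p_{-1}=1, q_{-2}=1, q_{-1}=0:
  i=0: a_0=2, p_0 = 2*1 + 0 = 2, q_0 = 2*0 + 1 = 1.
  i=1: a_1=4, p_1 = 4*2 + 1 = 9, q_1 = 4*1 + 0 = 4.
  i=2: a_2=3, p_2 = 3*9 + 2 = 29, q_2 = 3*4 + 1 = 13.

2/1, 9/4, 29/13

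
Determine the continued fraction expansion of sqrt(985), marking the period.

[31; (2, 1, 1, 2, 62)]

Write x_i = (sqrt(985) + m_i)/d_i with (m_0, d_0) = (0, 1). a_0 = floor(sqrt(985)) = 31, since 31^2 = 961 <= 985 < 1024 = 32^2.
Iterate m_{i+1} = d_i*a_i - m_i, d_{i+1} = (985 - m_{i+1}^2)/d_i, a_{i+1} = floor((a_0 + m_{i+1})/d_{i+1}):
  m_1 = 1*31 - 0 = 31, d_1 = (985 - 31^2)/1 = 24/1 = 24, a_1 = floor((31 + 31)/24) = 2.
  m_2 = 24*2 - 31 = 17, d_2 = (985 - 17^2)/24 = 696/24 = 29, a_2 = floor((31 + 17)/29) = 1.
  m_3 = 29*1 - 17 = 12, d_3 = (985 - 12^2)/29 = 841/29 = 29, a_3 = floor((31 + 12)/29) = 1.
  m_4 = 29*1 - 12 = 17, d_4 = (985 - 17^2)/29 = 696/29 = 24, a_4 = floor((31 + 17)/24) = 2.
  m_5 = 24*2 - 17 = 31, d_5 = (985 - 31^2)/24 = 24/24 = 1, a_5 = floor((31 + 31)/1) = 62.
  m_6 = 1*62 - 31 = 31, d_6 = (985 - 31^2)/1 = 24/1 = 24: (m_6, d_6) = (m_1, d_1) = (31, 24), so from here the quotients repeat a_1, ..., a_5; the period length is 5.
Hence the expansion of sqrt(985) is a_0 = 31 followed by the repeating block 2, 1, 1, 2, 62 (period 5).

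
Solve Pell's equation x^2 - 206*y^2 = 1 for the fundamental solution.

(x, y) = (59535, 4148)

First expand sqrt(206) as a continued fraction. With x_i = (sqrt(206) + m_i)/d_i and (m_0, d_0) = (0, 1): a_0 = floor(sqrt(206)) = 14, since 14^2 = 196 <= 206 < 225 = 15^2.
Iterate m_{i+1} = d_i*a_i - m_i, d_{i+1} = (206 - m_{i+1}^2)/d_i, a_{i+1} = floor((a_0 + m_{i+1})/d_{i+1}):
  m_1 = 1*14 - 0 = 14, d_1 = (206 - 14^2)/1 = 10/1 = 10, a_1 = floor((14 + 14)/10) = 2.
  m_2 = 10*2 - 14 = 6, d_2 = (206 - 6^2)/10 = 170/10 = 17, a_2 = floor((14 + 6)/17) = 1.
  m_3 = 17*1 - 6 = 11, d_3 = (206 - 11^2)/17 = 85/17 = 5, a_3 = floor((14 + 11)/5) = 5.
  m_4 = 5*5 - 11 = 14, d_4 = (206 - 14^2)/5 = 10/5 = 2, a_4 = floor((14 + 14)/2) = 14.
  m_5 = 2*14 - 14 = 14, d_5 = (206 - 14^2)/2 = 10/2 = 5, a_5 = floor((14 + 14)/5) = 5.
  m_6 = 5*5 - 14 = 11, d_6 = (206 - 11^2)/5 = 85/5 = 17, a_6 = floor((14 + 11)/17) = 1.
  m_7 = 17*1 - 11 = 6, d_7 = (206 - 6^2)/17 = 170/17 = 10, a_7 = floor((14 + 6)/10) = 2.
  m_8 = 10*2 - 6 = 14, d_8 = (206 - 14^2)/10 = 10/10 = 1, a_8 = floor((14 + 14)/1) = 28.
  m_9 = 1*28 - 14 = 14, d_9 = (206 - 14^2)/1 = 10/1 = 10: (m_9, d_9) = (m_1, d_1) = (14, 10), so from here the quotients repeat a_1, ..., a_8; the period length is 8.
So sqrt(206) = [14; (2, 1, 5, 14, 5, 1, 2, 28)] with period length k = 8.
k is even, so the fundamental solution of x^2 - 206y^2 = 1 is (p_{k-1}, q_{k-1}) = (p_7, q_7); compute convergents through index 7.
Convergents (p_i = a_i*p_{i-1} + p_{i-2}, q_i = a_i*q_{i-1} + q_{i-2} with p_{-2}=0, p_{-1}=1, q_{-2}=1, q_{-1}=0):
  i=0: a_0=14, p_0 = 14*1 + 0 = 14, q_0 = 14*0 + 1 = 1.
  i=1: a_1=2, p_1 = 2*14 + 1 = 29, q_1 = 2*1 + 0 = 2.
  i=2: a_2=1, p_2 = 1*29 + 14 = 43, q_2 = 1*2 + 1 = 3.
  i=3: a_3=5, p_3 = 5*43 + 29 = 244, q_3 = 5*3 + 2 = 17.
  i=4: a_4=14, p_4 = 14*244 + 43 = 3459, q_4 = 14*17 + 3 = 241.
  i=5: a_5=5, p_5 = 5*3459 + 244 = 17539, q_5 = 5*241 + 17 = 1222.
  i=6: a_6=1, p_6 = 1*17539 + 3459 = 20998, q_6 = 1*1222 + 241 = 1463.
  i=7: a_7=2, p_7 = 2*20998 + 17539 = 59535, q_7 = 2*1463 + 1222 = 4148.
Check: 59535^2 - 206*4148^2 = 3544416225 - 3544416224 = 1, so (x, y) = (59535, 4148) solves the equation, and by the theorem it is the least positive solution.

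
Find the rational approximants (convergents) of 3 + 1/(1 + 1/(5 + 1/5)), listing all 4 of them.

Using the convergent recurrence p_i = a_i*p_{i-1} + p_{i-2}, q_i = a_i*q_{i-1} + q_{i-2} with p_{-2}=0, p_{-1}=1, q_{-2}=1, q_{-1}=0:
  i=0: a_0=3, p_0 = 3*1 + 0 = 3, q_0 = 3*0 + 1 = 1.
  i=1: a_1=1, p_1 = 1*3 + 1 = 4, q_1 = 1*1 + 0 = 1.
  i=2: a_2=5, p_2 = 5*4 + 3 = 23, q_2 = 5*1 + 1 = 6.
  i=3: a_3=5, p_3 = 5*23 + 4 = 119, q_3 = 5*6 + 1 = 31.

3/1, 4/1, 23/6, 119/31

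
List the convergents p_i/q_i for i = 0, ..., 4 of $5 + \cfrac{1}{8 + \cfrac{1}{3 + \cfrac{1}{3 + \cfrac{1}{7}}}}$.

Using the convergent recurrence p_i = a_i*p_{i-1} + p_{i-2}, q_i = a_i*q_{i-1} + q_{i-2} with p_{-2}=0, p_{-1}=1, q_{-2}=1, q_{-1}=0:
  i=0: a_0=5, p_0 = 5*1 + 0 = 5, q_0 = 5*0 + 1 = 1.
  i=1: a_1=8, p_1 = 8*5 + 1 = 41, q_1 = 8*1 + 0 = 8.
  i=2: a_2=3, p_2 = 3*41 + 5 = 128, q_2 = 3*8 + 1 = 25.
  i=3: a_3=3, p_3 = 3*128 + 41 = 425, q_3 = 3*25 + 8 = 83.
  i=4: a_4=7, p_4 = 7*425 + 128 = 3103, q_4 = 7*83 + 25 = 606.

5/1, 41/8, 128/25, 425/83, 3103/606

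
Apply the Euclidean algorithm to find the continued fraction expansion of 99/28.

[3; 1, 1, 6, 2]

Run the Euclidean algorithm on 99 and 28; the successive quotients are the partial quotients a_0, a_1, ... (each step inverts the fractional part left over by the previous one):
  99 = 3*28 + 15, so a_0 = 3.
  28 = 1*15 + 13, so a_1 = 1.
  15 = 1*13 + 2, so a_2 = 1.
  13 = 6*2 + 1, so a_3 = 6.
  2 = 2*1 + 0, so a_4 = 2.
The remainder reaches 0 after 5 divisions, so the expansion has 5 partial quotients, read off in order.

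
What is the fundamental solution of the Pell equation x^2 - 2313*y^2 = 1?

First expand sqrt(2313) as a continued fraction. With x_i = (sqrt(2313) + m_i)/d_i and (m_0, d_0) = (0, 1): a_0 = floor(sqrt(2313)) = 48, since 48^2 = 2304 <= 2313 < 2401 = 49^2.
Iterate m_{i+1} = d_i*a_i - m_i, d_{i+1} = (2313 - m_{i+1}^2)/d_i, a_{i+1} = floor((a_0 + m_{i+1})/d_{i+1}):
  m_1 = 1*48 - 0 = 48, d_1 = (2313 - 48^2)/1 = 9/1 = 9, a_1 = floor((48 + 48)/9) = 10.
  m_2 = 9*10 - 48 = 42, d_2 = (2313 - 42^2)/9 = 549/9 = 61, a_2 = floor((48 + 42)/61) = 1.
  m_3 = 61*1 - 42 = 19, d_3 = (2313 - 19^2)/61 = 1952/61 = 32, a_3 = floor((48 + 19)/32) = 2.
  m_4 = 32*2 - 19 = 45, d_4 = (2313 - 45^2)/32 = 288/32 = 9, a_4 = floor((48 + 45)/9) = 10.
  m_5 = 9*10 - 45 = 45, d_5 = (2313 - 45^2)/9 = 288/9 = 32, a_5 = floor((48 + 45)/32) = 2.
  m_6 = 32*2 - 45 = 19, d_6 = (2313 - 19^2)/32 = 1952/32 = 61, a_6 = floor((48 + 19)/61) = 1.
  m_7 = 61*1 - 19 = 42, d_7 = (2313 - 42^2)/61 = 549/61 = 9, a_7 = floor((48 + 42)/9) = 10.
  m_8 = 9*10 - 42 = 48, d_8 = (2313 - 48^2)/9 = 9/9 = 1, a_8 = floor((48 + 48)/1) = 96.
  m_9 = 1*96 - 48 = 48, d_9 = (2313 - 48^2)/1 = 9/1 = 9: (m_9, d_9) = (m_1, d_1) = (48, 9), so from here the quotients repeat a_1, ..., a_8; the period length is 8.
So sqrt(2313) = [48; (10, 1, 2, 10, 2, 1, 10, 96)] with period length k = 8.
k is even, so the fundamental solution of x^2 - 2313y^2 = 1 is (p_{k-1}, q_{k-1}) = (p_7, q_7); compute convergents through index 7.
Convergents (p_i = a_i*p_{i-1} + p_{i-2}, q_i = a_i*q_{i-1} + q_{i-2} with p_{-2}=0, p_{-1}=1, q_{-2}=1, q_{-1}=0):
  i=0: a_0=48, p_0 = 48*1 + 0 = 48, q_0 = 48*0 + 1 = 1.
  i=1: a_1=10, p_1 = 10*48 + 1 = 481, q_1 = 10*1 + 0 = 10.
  i=2: a_2=1, p_2 = 1*481 + 48 = 529, q_2 = 1*10 + 1 = 11.
  i=3: a_3=2, p_3 = 2*529 + 481 = 1539, q_3 = 2*11 + 10 = 32.
  i=4: a_4=10, p_4 = 10*1539 + 529 = 15919, q_4 = 10*32 + 11 = 331.
  i=5: a_5=2, p_5 = 2*15919 + 1539 = 33377, q_5 = 2*331 + 32 = 694.
  i=6: a_6=1, p_6 = 1*33377 + 15919 = 49296, q_6 = 1*694 + 331 = 1025.
  i=7: a_7=10, p_7 = 10*49296 + 33377 = 526337, q_7 = 10*1025 + 694 = 10944.
Check: 526337^2 - 2313*10944^2 = 277030637569 - 277030637568 = 1, so (x, y) = (526337, 10944) solves the equation, and by the theorem it is the least positive solution.

(x, y) = (526337, 10944)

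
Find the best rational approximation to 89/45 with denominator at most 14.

2/1

Expand x = 89/45 as a continued fraction with the Euclidean algorithm:
  89 = 1*45 + 44, so a_0 = 1.
  45 = 1*44 + 1, so a_1 = 1.
  44 = 44*1 + 0, so a_2 = 44.
so x = [1; 1, 44].
Convergents (p_i = a_i*p_{i-1} + p_{i-2}, q_i = a_i*q_{i-1} + q_{i-2} with p_{-2}=0, p_{-1}=1, q_{-2}=1, q_{-1}=0), until the denominator exceeds 14:
  i=0: a_0=1, p_0 = 1*1 + 0 = 1, q_0 = 1*0 + 1 = 1.
  i=1: a_1=1, p_1 = 1*1 + 1 = 2, q_1 = 1*1 + 0 = 1.
  i=2: a_2=44, p_2 = 44*2 + 1 = 89, q_2 = 44*1 + 1 = 45.
q_2 = 45 > 14, so the last convergent with denominator <= 14 is p_1/q_1 = 2/1.
The closest fraction with denominator <= 14 is either p_1/q_1 or the intermediate fraction (k*p_1 + p_0)/(k*q_1 + q_0) with the largest k >= 1 whose denominator stays <= 14; these approach x as k grows, and every other convergent or intermediate fraction in range is farther away.
Largest k: floor((14 - q_0)/q_1) = floor((14 - 1)/1) = 13.
That gives (13*2 + 1)/(13*1 + 1) = 27/14.
Compare the errors: |x - 2/1| = |89*1 - 2*45|/(45*1) = 1/45, and |x - 27/14| = |89*14 - 27*45|/(45*14) = 31/630.
Cross-multiplying, 1*630 = 630 < 1395 = 31*45, so 1/45 is smaller: the convergent 2/1 is closer to x than 27/14.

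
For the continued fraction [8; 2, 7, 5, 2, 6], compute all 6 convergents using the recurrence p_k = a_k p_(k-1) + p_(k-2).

8/1, 17/2, 127/15, 652/77, 1431/169, 9238/1091

Using the convergent recurrence p_i = a_i*p_{i-1} + p_{i-2}, q_i = a_i*q_{i-1} + q_{i-2} with p_{-2}=0, p_{-1}=1, q_{-2}=1, q_{-1}=0:
  i=0: a_0=8, p_0 = 8*1 + 0 = 8, q_0 = 8*0 + 1 = 1.
  i=1: a_1=2, p_1 = 2*8 + 1 = 17, q_1 = 2*1 + 0 = 2.
  i=2: a_2=7, p_2 = 7*17 + 8 = 127, q_2 = 7*2 + 1 = 15.
  i=3: a_3=5, p_3 = 5*127 + 17 = 652, q_3 = 5*15 + 2 = 77.
  i=4: a_4=2, p_4 = 2*652 + 127 = 1431, q_4 = 2*77 + 15 = 169.
  i=5: a_5=6, p_5 = 6*1431 + 652 = 9238, q_5 = 6*169 + 77 = 1091.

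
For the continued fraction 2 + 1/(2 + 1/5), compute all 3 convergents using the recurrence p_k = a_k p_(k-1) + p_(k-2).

Using the convergent recurrence p_i = a_i*p_{i-1} + p_{i-2}, q_i = a_i*q_{i-1} + q_{i-2} with p_{-2}=0, p_{-1}=1, q_{-2}=1, q_{-1}=0:
  i=0: a_0=2, p_0 = 2*1 + 0 = 2, q_0 = 2*0 + 1 = 1.
  i=1: a_1=2, p_1 = 2*2 + 1 = 5, q_1 = 2*1 + 0 = 2.
  i=2: a_2=5, p_2 = 5*5 + 2 = 27, q_2 = 5*2 + 1 = 11.

2/1, 5/2, 27/11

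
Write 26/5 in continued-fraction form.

[5; 5]

Run the Euclidean algorithm on 26 and 5; the successive quotients are the partial quotients a_0, a_1, ... (each step inverts the fractional part left over by the previous one):
  26 = 5*5 + 1, so a_0 = 5.
  5 = 5*1 + 0, so a_1 = 5.
The remainder reaches 0 after 2 divisions, so the expansion has 2 partial quotients, read off in order.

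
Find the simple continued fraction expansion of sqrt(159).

Write x_i = (sqrt(159) + m_i)/d_i with (m_0, d_0) = (0, 1). a_0 = floor(sqrt(159)) = 12, since 12^2 = 144 <= 159 < 169 = 13^2.
Iterate m_{i+1} = d_i*a_i - m_i, d_{i+1} = (159 - m_{i+1}^2)/d_i, a_{i+1} = floor((a_0 + m_{i+1})/d_{i+1}):
  m_1 = 1*12 - 0 = 12, d_1 = (159 - 12^2)/1 = 15/1 = 15, a_1 = floor((12 + 12)/15) = 1.
  m_2 = 15*1 - 12 = 3, d_2 = (159 - 3^2)/15 = 150/15 = 10, a_2 = floor((12 + 3)/10) = 1.
  m_3 = 10*1 - 3 = 7, d_3 = (159 - 7^2)/10 = 110/10 = 11, a_3 = floor((12 + 7)/11) = 1.
  m_4 = 11*1 - 7 = 4, d_4 = (159 - 4^2)/11 = 143/11 = 13, a_4 = floor((12 + 4)/13) = 1.
  m_5 = 13*1 - 4 = 9, d_5 = (159 - 9^2)/13 = 78/13 = 6, a_5 = floor((12 + 9)/6) = 3.
  m_6 = 6*3 - 9 = 9, d_6 = (159 - 9^2)/6 = 78/6 = 13, a_6 = floor((12 + 9)/13) = 1.
  m_7 = 13*1 - 9 = 4, d_7 = (159 - 4^2)/13 = 143/13 = 11, a_7 = floor((12 + 4)/11) = 1.
  m_8 = 11*1 - 4 = 7, d_8 = (159 - 7^2)/11 = 110/11 = 10, a_8 = floor((12 + 7)/10) = 1.
  m_9 = 10*1 - 7 = 3, d_9 = (159 - 3^2)/10 = 150/10 = 15, a_9 = floor((12 + 3)/15) = 1.
  m_10 = 15*1 - 3 = 12, d_10 = (159 - 12^2)/15 = 15/15 = 1, a_10 = floor((12 + 12)/1) = 24.
  m_11 = 1*24 - 12 = 12, d_11 = (159 - 12^2)/1 = 15/1 = 15: (m_11, d_11) = (m_1, d_1) = (12, 15), so from here the quotients repeat a_1, ..., a_10; the period length is 10.
Hence the expansion of sqrt(159) is a_0 = 12 followed by the repeating block 1, 1, 1, 1, 3, 1, 1, 1, 1, 24 (period 10).

[12; (1, 1, 1, 1, 3, 1, 1, 1, 1, 24)]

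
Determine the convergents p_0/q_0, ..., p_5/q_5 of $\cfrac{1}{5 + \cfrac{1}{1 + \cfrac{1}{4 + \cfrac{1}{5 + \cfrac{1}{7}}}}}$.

0/1, 1/5, 1/6, 5/29, 26/151, 187/1086

Using the convergent recurrence p_i = a_i*p_{i-1} + p_{i-2}, q_i = a_i*q_{i-1} + q_{i-2} with p_{-2}=0, p_{-1}=1, q_{-2}=1, q_{-1}=0:
  i=0: a_0=0, p_0 = 0*1 + 0 = 0, q_0 = 0*0 + 1 = 1.
  i=1: a_1=5, p_1 = 5*0 + 1 = 1, q_1 = 5*1 + 0 = 5.
  i=2: a_2=1, p_2 = 1*1 + 0 = 1, q_2 = 1*5 + 1 = 6.
  i=3: a_3=4, p_3 = 4*1 + 1 = 5, q_3 = 4*6 + 5 = 29.
  i=4: a_4=5, p_4 = 5*5 + 1 = 26, q_4 = 5*29 + 6 = 151.
  i=5: a_5=7, p_5 = 7*26 + 5 = 187, q_5 = 7*151 + 29 = 1086.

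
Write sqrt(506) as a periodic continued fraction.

Write x_i = (sqrt(506) + m_i)/d_i with (m_0, d_0) = (0, 1). a_0 = floor(sqrt(506)) = 22, since 22^2 = 484 <= 506 < 529 = 23^2.
Iterate m_{i+1} = d_i*a_i - m_i, d_{i+1} = (506 - m_{i+1}^2)/d_i, a_{i+1} = floor((a_0 + m_{i+1})/d_{i+1}):
  m_1 = 1*22 - 0 = 22, d_1 = (506 - 22^2)/1 = 22/1 = 22, a_1 = floor((22 + 22)/22) = 2.
  m_2 = 22*2 - 22 = 22, d_2 = (506 - 22^2)/22 = 22/22 = 1, a_2 = floor((22 + 22)/1) = 44.
  m_3 = 1*44 - 22 = 22, d_3 = (506 - 22^2)/1 = 22/1 = 22: (m_3, d_3) = (m_1, d_1) = (22, 22), so from here the quotients repeat a_1, a_2; the period length is 2.
Hence the expansion of sqrt(506) is a_0 = 22 followed by the repeating block 2, 44 (period 2).

[22; (2, 44)]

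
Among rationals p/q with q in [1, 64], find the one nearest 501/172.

Expand x = 501/172 as a continued fraction with the Euclidean algorithm:
  501 = 2*172 + 157, so a_0 = 2.
  172 = 1*157 + 15, so a_1 = 1.
  157 = 10*15 + 7, so a_2 = 10.
  15 = 2*7 + 1, so a_3 = 2.
  7 = 7*1 + 0, so a_4 = 7.
so x = [2; 1, 10, 2, 7].
Convergents (p_i = a_i*p_{i-1} + p_{i-2}, q_i = a_i*q_{i-1} + q_{i-2} with p_{-2}=0, p_{-1}=1, q_{-2}=1, q_{-1}=0), until the denominator exceeds 64:
  i=0: a_0=2, p_0 = 2*1 + 0 = 2, q_0 = 2*0 + 1 = 1.
  i=1: a_1=1, p_1 = 1*2 + 1 = 3, q_1 = 1*1 + 0 = 1.
  i=2: a_2=10, p_2 = 10*3 + 2 = 32, q_2 = 10*1 + 1 = 11.
  i=3: a_3=2, p_3 = 2*32 + 3 = 67, q_3 = 2*11 + 1 = 23.
  i=4: a_4=7, p_4 = 7*67 + 32 = 501, q_4 = 7*23 + 11 = 172.
q_4 = 172 > 64, so the last convergent with denominator <= 64 is p_3/q_3 = 67/23.
The closest fraction with denominator <= 64 is either p_3/q_3 or the intermediate fraction (k*p_3 + p_2)/(k*q_3 + q_2) with the largest k >= 1 whose denominator stays <= 64; these approach x as k grows, and every other convergent or intermediate fraction in range is farther away.
Largest k: floor((64 - q_2)/q_3) = floor((64 - 11)/23) = 2.
That gives (2*67 + 32)/(2*23 + 11) = 166/57.
Compare the errors: |x - 67/23| = |501*23 - 67*172|/(172*23) = 1/3956, and |x - 166/57| = |501*57 - 166*172|/(172*57) = 5/9804.
Cross-multiplying, 1*9804 = 9804 < 19780 = 5*3956, so 1/3956 is smaller: the convergent 67/23 is closer to x than 166/57.

67/23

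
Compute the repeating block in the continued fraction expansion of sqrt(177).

[13; (3, 3, 2, 8, 2, 3, 3, 26)]

Write x_i = (sqrt(177) + m_i)/d_i with (m_0, d_0) = (0, 1). a_0 = floor(sqrt(177)) = 13, since 13^2 = 169 <= 177 < 196 = 14^2.
Iterate m_{i+1} = d_i*a_i - m_i, d_{i+1} = (177 - m_{i+1}^2)/d_i, a_{i+1} = floor((a_0 + m_{i+1})/d_{i+1}):
  m_1 = 1*13 - 0 = 13, d_1 = (177 - 13^2)/1 = 8/1 = 8, a_1 = floor((13 + 13)/8) = 3.
  m_2 = 8*3 - 13 = 11, d_2 = (177 - 11^2)/8 = 56/8 = 7, a_2 = floor((13 + 11)/7) = 3.
  m_3 = 7*3 - 11 = 10, d_3 = (177 - 10^2)/7 = 77/7 = 11, a_3 = floor((13 + 10)/11) = 2.
  m_4 = 11*2 - 10 = 12, d_4 = (177 - 12^2)/11 = 33/11 = 3, a_4 = floor((13 + 12)/3) = 8.
  m_5 = 3*8 - 12 = 12, d_5 = (177 - 12^2)/3 = 33/3 = 11, a_5 = floor((13 + 12)/11) = 2.
  m_6 = 11*2 - 12 = 10, d_6 = (177 - 10^2)/11 = 77/11 = 7, a_6 = floor((13 + 10)/7) = 3.
  m_7 = 7*3 - 10 = 11, d_7 = (177 - 11^2)/7 = 56/7 = 8, a_7 = floor((13 + 11)/8) = 3.
  m_8 = 8*3 - 11 = 13, d_8 = (177 - 13^2)/8 = 8/8 = 1, a_8 = floor((13 + 13)/1) = 26.
  m_9 = 1*26 - 13 = 13, d_9 = (177 - 13^2)/1 = 8/1 = 8: (m_9, d_9) = (m_1, d_1) = (13, 8), so from here the quotients repeat a_1, ..., a_8; the period length is 8.
Hence the expansion of sqrt(177) is a_0 = 13 followed by the repeating block 3, 3, 2, 8, 2, 3, 3, 26 (period 8).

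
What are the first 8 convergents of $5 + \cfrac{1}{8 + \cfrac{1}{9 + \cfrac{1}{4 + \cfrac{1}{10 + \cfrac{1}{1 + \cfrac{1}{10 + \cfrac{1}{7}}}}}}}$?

5/1, 41/8, 374/73, 1537/300, 15744/3073, 17281/3373, 188554/36803, 1337159/260994

Using the convergent recurrence p_i = a_i*p_{i-1} + p_{i-2}, q_i = a_i*q_{i-1} + q_{i-2} with p_{-2}=0, p_{-1}=1, q_{-2}=1, q_{-1}=0:
  i=0: a_0=5, p_0 = 5*1 + 0 = 5, q_0 = 5*0 + 1 = 1.
  i=1: a_1=8, p_1 = 8*5 + 1 = 41, q_1 = 8*1 + 0 = 8.
  i=2: a_2=9, p_2 = 9*41 + 5 = 374, q_2 = 9*8 + 1 = 73.
  i=3: a_3=4, p_3 = 4*374 + 41 = 1537, q_3 = 4*73 + 8 = 300.
  i=4: a_4=10, p_4 = 10*1537 + 374 = 15744, q_4 = 10*300 + 73 = 3073.
  i=5: a_5=1, p_5 = 1*15744 + 1537 = 17281, q_5 = 1*3073 + 300 = 3373.
  i=6: a_6=10, p_6 = 10*17281 + 15744 = 188554, q_6 = 10*3373 + 3073 = 36803.
  i=7: a_7=7, p_7 = 7*188554 + 17281 = 1337159, q_7 = 7*36803 + 3373 = 260994.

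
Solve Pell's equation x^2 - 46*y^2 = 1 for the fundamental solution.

First expand sqrt(46) as a continued fraction. With x_i = (sqrt(46) + m_i)/d_i and (m_0, d_0) = (0, 1): a_0 = floor(sqrt(46)) = 6, since 6^2 = 36 <= 46 < 49 = 7^2.
Iterate m_{i+1} = d_i*a_i - m_i, d_{i+1} = (46 - m_{i+1}^2)/d_i, a_{i+1} = floor((a_0 + m_{i+1})/d_{i+1}):
  m_1 = 1*6 - 0 = 6, d_1 = (46 - 6^2)/1 = 10/1 = 10, a_1 = floor((6 + 6)/10) = 1.
  m_2 = 10*1 - 6 = 4, d_2 = (46 - 4^2)/10 = 30/10 = 3, a_2 = floor((6 + 4)/3) = 3.
  m_3 = 3*3 - 4 = 5, d_3 = (46 - 5^2)/3 = 21/3 = 7, a_3 = floor((6 + 5)/7) = 1.
  m_4 = 7*1 - 5 = 2, d_4 = (46 - 2^2)/7 = 42/7 = 6, a_4 = floor((6 + 2)/6) = 1.
  m_5 = 6*1 - 2 = 4, d_5 = (46 - 4^2)/6 = 30/6 = 5, a_5 = floor((6 + 4)/5) = 2.
  m_6 = 5*2 - 4 = 6, d_6 = (46 - 6^2)/5 = 10/5 = 2, a_6 = floor((6 + 6)/2) = 6.
  m_7 = 2*6 - 6 = 6, d_7 = (46 - 6^2)/2 = 10/2 = 5, a_7 = floor((6 + 6)/5) = 2.
  m_8 = 5*2 - 6 = 4, d_8 = (46 - 4^2)/5 = 30/5 = 6, a_8 = floor((6 + 4)/6) = 1.
  m_9 = 6*1 - 4 = 2, d_9 = (46 - 2^2)/6 = 42/6 = 7, a_9 = floor((6 + 2)/7) = 1.
  m_10 = 7*1 - 2 = 5, d_10 = (46 - 5^2)/7 = 21/7 = 3, a_10 = floor((6 + 5)/3) = 3.
  m_11 = 3*3 - 5 = 4, d_11 = (46 - 4^2)/3 = 30/3 = 10, a_11 = floor((6 + 4)/10) = 1.
  m_12 = 10*1 - 4 = 6, d_12 = (46 - 6^2)/10 = 10/10 = 1, a_12 = floor((6 + 6)/1) = 12.
  m_13 = 1*12 - 6 = 6, d_13 = (46 - 6^2)/1 = 10/1 = 10: (m_13, d_13) = (m_1, d_1) = (6, 10), so from here the quotients repeat a_1, ..., a_12; the period length is 12.
So sqrt(46) = [6; (1, 3, 1, 1, 2, 6, 2, 1, 1, 3, 1, 12)] with period length k = 12.
k is even, so the fundamental solution of x^2 - 46y^2 = 1 is (p_{k-1}, q_{k-1}) = (p_11, q_11); compute convergents through index 11.
Convergents (p_i = a_i*p_{i-1} + p_{i-2}, q_i = a_i*q_{i-1} + q_{i-2} with p_{-2}=0, p_{-1}=1, q_{-2}=1, q_{-1}=0):
  i=0: a_0=6, p_0 = 6*1 + 0 = 6, q_0 = 6*0 + 1 = 1.
  i=1: a_1=1, p_1 = 1*6 + 1 = 7, q_1 = 1*1 + 0 = 1.
  i=2: a_2=3, p_2 = 3*7 + 6 = 27, q_2 = 3*1 + 1 = 4.
  i=3: a_3=1, p_3 = 1*27 + 7 = 34, q_3 = 1*4 + 1 = 5.
  i=4: a_4=1, p_4 = 1*34 + 27 = 61, q_4 = 1*5 + 4 = 9.
  i=5: a_5=2, p_5 = 2*61 + 34 = 156, q_5 = 2*9 + 5 = 23.
  i=6: a_6=6, p_6 = 6*156 + 61 = 997, q_6 = 6*23 + 9 = 147.
  i=7: a_7=2, p_7 = 2*997 + 156 = 2150, q_7 = 2*147 + 23 = 317.
  i=8: a_8=1, p_8 = 1*2150 + 997 = 3147, q_8 = 1*317 + 147 = 464.
  i=9: a_9=1, p_9 = 1*3147 + 2150 = 5297, q_9 = 1*464 + 317 = 781.
  i=10: a_10=3, p_10 = 3*5297 + 3147 = 19038, q_10 = 3*781 + 464 = 2807.
  i=11: a_11=1, p_11 = 1*19038 + 5297 = 24335, q_11 = 1*2807 + 781 = 3588.
Check: 24335^2 - 46*3588^2 = 592192225 - 592192224 = 1, so (x, y) = (24335, 3588) solves the equation, and by the theorem it is the least positive solution.

(x, y) = (24335, 3588)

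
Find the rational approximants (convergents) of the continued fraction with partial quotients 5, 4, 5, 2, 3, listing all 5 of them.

5/1, 21/4, 110/21, 241/46, 833/159

Using the convergent recurrence p_i = a_i*p_{i-1} + p_{i-2}, q_i = a_i*q_{i-1} + q_{i-2} with p_{-2}=0, p_{-1}=1, q_{-2}=1, q_{-1}=0:
  i=0: a_0=5, p_0 = 5*1 + 0 = 5, q_0 = 5*0 + 1 = 1.
  i=1: a_1=4, p_1 = 4*5 + 1 = 21, q_1 = 4*1 + 0 = 4.
  i=2: a_2=5, p_2 = 5*21 + 5 = 110, q_2 = 5*4 + 1 = 21.
  i=3: a_3=2, p_3 = 2*110 + 21 = 241, q_3 = 2*21 + 4 = 46.
  i=4: a_4=3, p_4 = 3*241 + 110 = 833, q_4 = 3*46 + 21 = 159.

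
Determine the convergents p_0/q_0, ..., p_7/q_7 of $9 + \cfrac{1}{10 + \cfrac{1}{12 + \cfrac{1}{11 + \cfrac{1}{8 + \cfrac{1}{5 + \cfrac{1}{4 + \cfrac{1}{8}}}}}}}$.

Using the convergent recurrence p_i = a_i*p_{i-1} + p_{i-2}, q_i = a_i*q_{i-1} + q_{i-2} with p_{-2}=0, p_{-1}=1, q_{-2}=1, q_{-1}=0:
  i=0: a_0=9, p_0 = 9*1 + 0 = 9, q_0 = 9*0 + 1 = 1.
  i=1: a_1=10, p_1 = 10*9 + 1 = 91, q_1 = 10*1 + 0 = 10.
  i=2: a_2=12, p_2 = 12*91 + 9 = 1101, q_2 = 12*10 + 1 = 121.
  i=3: a_3=11, p_3 = 11*1101 + 91 = 12202, q_3 = 11*121 + 10 = 1341.
  i=4: a_4=8, p_4 = 8*12202 + 1101 = 98717, q_4 = 8*1341 + 121 = 10849.
  i=5: a_5=5, p_5 = 5*98717 + 12202 = 505787, q_5 = 5*10849 + 1341 = 55586.
  i=6: a_6=4, p_6 = 4*505787 + 98717 = 2121865, q_6 = 4*55586 + 10849 = 233193.
  i=7: a_7=8, p_7 = 8*2121865 + 505787 = 17480707, q_7 = 8*233193 + 55586 = 1921130.

9/1, 91/10, 1101/121, 12202/1341, 98717/10849, 505787/55586, 2121865/233193, 17480707/1921130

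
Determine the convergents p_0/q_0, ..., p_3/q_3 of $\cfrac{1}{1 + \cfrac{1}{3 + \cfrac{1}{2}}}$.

0/1, 1/1, 3/4, 7/9

Using the convergent recurrence p_i = a_i*p_{i-1} + p_{i-2}, q_i = a_i*q_{i-1} + q_{i-2} with p_{-2}=0, p_{-1}=1, q_{-2}=1, q_{-1}=0:
  i=0: a_0=0, p_0 = 0*1 + 0 = 0, q_0 = 0*0 + 1 = 1.
  i=1: a_1=1, p_1 = 1*0 + 1 = 1, q_1 = 1*1 + 0 = 1.
  i=2: a_2=3, p_2 = 3*1 + 0 = 3, q_2 = 3*1 + 1 = 4.
  i=3: a_3=2, p_3 = 2*3 + 1 = 7, q_3 = 2*4 + 1 = 9.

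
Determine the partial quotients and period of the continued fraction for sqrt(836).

[28; (1, 10, 1, 1, 2, 1, 1, 10, 1, 56)]

Write x_i = (sqrt(836) + m_i)/d_i with (m_0, d_0) = (0, 1). a_0 = floor(sqrt(836)) = 28, since 28^2 = 784 <= 836 < 841 = 29^2.
Iterate m_{i+1} = d_i*a_i - m_i, d_{i+1} = (836 - m_{i+1}^2)/d_i, a_{i+1} = floor((a_0 + m_{i+1})/d_{i+1}):
  m_1 = 1*28 - 0 = 28, d_1 = (836 - 28^2)/1 = 52/1 = 52, a_1 = floor((28 + 28)/52) = 1.
  m_2 = 52*1 - 28 = 24, d_2 = (836 - 24^2)/52 = 260/52 = 5, a_2 = floor((28 + 24)/5) = 10.
  m_3 = 5*10 - 24 = 26, d_3 = (836 - 26^2)/5 = 160/5 = 32, a_3 = floor((28 + 26)/32) = 1.
  m_4 = 32*1 - 26 = 6, d_4 = (836 - 6^2)/32 = 800/32 = 25, a_4 = floor((28 + 6)/25) = 1.
  m_5 = 25*1 - 6 = 19, d_5 = (836 - 19^2)/25 = 475/25 = 19, a_5 = floor((28 + 19)/19) = 2.
  m_6 = 19*2 - 19 = 19, d_6 = (836 - 19^2)/19 = 475/19 = 25, a_6 = floor((28 + 19)/25) = 1.
  m_7 = 25*1 - 19 = 6, d_7 = (836 - 6^2)/25 = 800/25 = 32, a_7 = floor((28 + 6)/32) = 1.
  m_8 = 32*1 - 6 = 26, d_8 = (836 - 26^2)/32 = 160/32 = 5, a_8 = floor((28 + 26)/5) = 10.
  m_9 = 5*10 - 26 = 24, d_9 = (836 - 24^2)/5 = 260/5 = 52, a_9 = floor((28 + 24)/52) = 1.
  m_10 = 52*1 - 24 = 28, d_10 = (836 - 28^2)/52 = 52/52 = 1, a_10 = floor((28 + 28)/1) = 56.
  m_11 = 1*56 - 28 = 28, d_11 = (836 - 28^2)/1 = 52/1 = 52: (m_11, d_11) = (m_1, d_1) = (28, 52), so from here the quotients repeat a_1, ..., a_10; the period length is 10.
Hence the expansion of sqrt(836) is a_0 = 28 followed by the repeating block 1, 10, 1, 1, 2, 1, 1, 10, 1, 56 (period 10).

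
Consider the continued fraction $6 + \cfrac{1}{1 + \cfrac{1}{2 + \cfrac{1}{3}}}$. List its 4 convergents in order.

Using the convergent recurrence p_i = a_i*p_{i-1} + p_{i-2}, q_i = a_i*q_{i-1} + q_{i-2} with p_{-2}=0, p_{-1}=1, q_{-2}=1, q_{-1}=0:
  i=0: a_0=6, p_0 = 6*1 + 0 = 6, q_0 = 6*0 + 1 = 1.
  i=1: a_1=1, p_1 = 1*6 + 1 = 7, q_1 = 1*1 + 0 = 1.
  i=2: a_2=2, p_2 = 2*7 + 6 = 20, q_2 = 2*1 + 1 = 3.
  i=3: a_3=3, p_3 = 3*20 + 7 = 67, q_3 = 3*3 + 1 = 10.

6/1, 7/1, 20/3, 67/10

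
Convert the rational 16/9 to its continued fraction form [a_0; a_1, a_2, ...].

[1; 1, 3, 2]

Run the Euclidean algorithm on 16 and 9; the successive quotients are the partial quotients a_0, a_1, ... (each step inverts the fractional part left over by the previous one):
  16 = 1*9 + 7, so a_0 = 1.
  9 = 1*7 + 2, so a_1 = 1.
  7 = 3*2 + 1, so a_2 = 3.
  2 = 2*1 + 0, so a_3 = 2.
The remainder reaches 0 after 4 divisions, so the expansion has 4 partial quotients, read off in order.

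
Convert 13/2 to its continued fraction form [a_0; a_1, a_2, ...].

[6; 2]

Run the Euclidean algorithm on 13 and 2; the successive quotients are the partial quotients a_0, a_1, ... (each step inverts the fractional part left over by the previous one):
  13 = 6*2 + 1, so a_0 = 6.
  2 = 2*1 + 0, so a_1 = 2.
The remainder reaches 0 after 2 divisions, so the expansion has 2 partial quotients, read off in order.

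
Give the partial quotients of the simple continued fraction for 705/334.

Run the Euclidean algorithm on 705 and 334; the successive quotients are the partial quotients a_0, a_1, ... (each step inverts the fractional part left over by the previous one):
  705 = 2*334 + 37, so a_0 = 2.
  334 = 9*37 + 1, so a_1 = 9.
  37 = 37*1 + 0, so a_2 = 37.
The remainder reaches 0 after 3 divisions, so the expansion has 3 partial quotients, read off in order.

[2; 9, 37]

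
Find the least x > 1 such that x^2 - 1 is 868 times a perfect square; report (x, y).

(x, y) = (3844063, 130476)

First expand sqrt(868) as a continued fraction. With x_i = (sqrt(868) + m_i)/d_i and (m_0, d_0) = (0, 1): a_0 = floor(sqrt(868)) = 29, since 29^2 = 841 <= 868 < 900 = 30^2.
Iterate m_{i+1} = d_i*a_i - m_i, d_{i+1} = (868 - m_{i+1}^2)/d_i, a_{i+1} = floor((a_0 + m_{i+1})/d_{i+1}):
  m_1 = 1*29 - 0 = 29, d_1 = (868 - 29^2)/1 = 27/1 = 27, a_1 = floor((29 + 29)/27) = 2.
  m_2 = 27*2 - 29 = 25, d_2 = (868 - 25^2)/27 = 243/27 = 9, a_2 = floor((29 + 25)/9) = 6.
  m_3 = 9*6 - 25 = 29, d_3 = (868 - 29^2)/9 = 27/9 = 3, a_3 = floor((29 + 29)/3) = 19.
  m_4 = 3*19 - 29 = 28, d_4 = (868 - 28^2)/3 = 84/3 = 28, a_4 = floor((29 + 28)/28) = 2.
  m_5 = 28*2 - 28 = 28, d_5 = (868 - 28^2)/28 = 84/28 = 3, a_5 = floor((29 + 28)/3) = 19.
  m_6 = 3*19 - 28 = 29, d_6 = (868 - 29^2)/3 = 27/3 = 9, a_6 = floor((29 + 29)/9) = 6.
  m_7 = 9*6 - 29 = 25, d_7 = (868 - 25^2)/9 = 243/9 = 27, a_7 = floor((29 + 25)/27) = 2.
  m_8 = 27*2 - 25 = 29, d_8 = (868 - 29^2)/27 = 27/27 = 1, a_8 = floor((29 + 29)/1) = 58.
  m_9 = 1*58 - 29 = 29, d_9 = (868 - 29^2)/1 = 27/1 = 27: (m_9, d_9) = (m_1, d_1) = (29, 27), so from here the quotients repeat a_1, ..., a_8; the period length is 8.
So sqrt(868) = [29; (2, 6, 19, 2, 19, 6, 2, 58)] with period length k = 8.
k is even, so the fundamental solution of x^2 - 868y^2 = 1 is (p_{k-1}, q_{k-1}) = (p_7, q_7); compute convergents through index 7.
Convergents (p_i = a_i*p_{i-1} + p_{i-2}, q_i = a_i*q_{i-1} + q_{i-2} with p_{-2}=0, p_{-1}=1, q_{-2}=1, q_{-1}=0):
  i=0: a_0=29, p_0 = 29*1 + 0 = 29, q_0 = 29*0 + 1 = 1.
  i=1: a_1=2, p_1 = 2*29 + 1 = 59, q_1 = 2*1 + 0 = 2.
  i=2: a_2=6, p_2 = 6*59 + 29 = 383, q_2 = 6*2 + 1 = 13.
  i=3: a_3=19, p_3 = 19*383 + 59 = 7336, q_3 = 19*13 + 2 = 249.
  i=4: a_4=2, p_4 = 2*7336 + 383 = 15055, q_4 = 2*249 + 13 = 511.
  i=5: a_5=19, p_5 = 19*15055 + 7336 = 293381, q_5 = 19*511 + 249 = 9958.
  i=6: a_6=6, p_6 = 6*293381 + 15055 = 1775341, q_6 = 6*9958 + 511 = 60259.
  i=7: a_7=2, p_7 = 2*1775341 + 293381 = 3844063, q_7 = 2*60259 + 9958 = 130476.
Check: 3844063^2 - 868*130476^2 = 14776820347969 - 14776820347968 = 1, so (x, y) = (3844063, 130476) solves the equation, and by the theorem it is the least positive solution.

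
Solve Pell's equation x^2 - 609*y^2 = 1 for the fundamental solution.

First expand sqrt(609) as a continued fraction. With x_i = (sqrt(609) + m_i)/d_i and (m_0, d_0) = (0, 1): a_0 = floor(sqrt(609)) = 24, since 24^2 = 576 <= 609 < 625 = 25^2.
Iterate m_{i+1} = d_i*a_i - m_i, d_{i+1} = (609 - m_{i+1}^2)/d_i, a_{i+1} = floor((a_0 + m_{i+1})/d_{i+1}):
  m_1 = 1*24 - 0 = 24, d_1 = (609 - 24^2)/1 = 33/1 = 33, a_1 = floor((24 + 24)/33) = 1.
  m_2 = 33*1 - 24 = 9, d_2 = (609 - 9^2)/33 = 528/33 = 16, a_2 = floor((24 + 9)/16) = 2.
  m_3 = 16*2 - 9 = 23, d_3 = (609 - 23^2)/16 = 80/16 = 5, a_3 = floor((24 + 23)/5) = 9.
  m_4 = 5*9 - 23 = 22, d_4 = (609 - 22^2)/5 = 125/5 = 25, a_4 = floor((24 + 22)/25) = 1.
  m_5 = 25*1 - 22 = 3, d_5 = (609 - 3^2)/25 = 600/25 = 24, a_5 = floor((24 + 3)/24) = 1.
  m_6 = 24*1 - 3 = 21, d_6 = (609 - 21^2)/24 = 168/24 = 7, a_6 = floor((24 + 21)/7) = 6.
  m_7 = 7*6 - 21 = 21, d_7 = (609 - 21^2)/7 = 168/7 = 24, a_7 = floor((24 + 21)/24) = 1.
  m_8 = 24*1 - 21 = 3, d_8 = (609 - 3^2)/24 = 600/24 = 25, a_8 = floor((24 + 3)/25) = 1.
  m_9 = 25*1 - 3 = 22, d_9 = (609 - 22^2)/25 = 125/25 = 5, a_9 = floor((24 + 22)/5) = 9.
  m_10 = 5*9 - 22 = 23, d_10 = (609 - 23^2)/5 = 80/5 = 16, a_10 = floor((24 + 23)/16) = 2.
  m_11 = 16*2 - 23 = 9, d_11 = (609 - 9^2)/16 = 528/16 = 33, a_11 = floor((24 + 9)/33) = 1.
  m_12 = 33*1 - 9 = 24, d_12 = (609 - 24^2)/33 = 33/33 = 1, a_12 = floor((24 + 24)/1) = 48.
  m_13 = 1*48 - 24 = 24, d_13 = (609 - 24^2)/1 = 33/1 = 33: (m_13, d_13) = (m_1, d_1) = (24, 33), so from here the quotients repeat a_1, ..., a_12; the period length is 12.
So sqrt(609) = [24; (1, 2, 9, 1, 1, 6, 1, 1, 9, 2, 1, 48)] with period length k = 12.
k is even, so the fundamental solution of x^2 - 609y^2 = 1 is (p_{k-1}, q_{k-1}) = (p_11, q_11); compute convergents through index 11.
Convergents (p_i = a_i*p_{i-1} + p_{i-2}, q_i = a_i*q_{i-1} + q_{i-2} with p_{-2}=0, p_{-1}=1, q_{-2}=1, q_{-1}=0):
  i=0: a_0=24, p_0 = 24*1 + 0 = 24, q_0 = 24*0 + 1 = 1.
  i=1: a_1=1, p_1 = 1*24 + 1 = 25, q_1 = 1*1 + 0 = 1.
  i=2: a_2=2, p_2 = 2*25 + 24 = 74, q_2 = 2*1 + 1 = 3.
  i=3: a_3=9, p_3 = 9*74 + 25 = 691, q_3 = 9*3 + 1 = 28.
  i=4: a_4=1, p_4 = 1*691 + 74 = 765, q_4 = 1*28 + 3 = 31.
  i=5: a_5=1, p_5 = 1*765 + 691 = 1456, q_5 = 1*31 + 28 = 59.
  i=6: a_6=6, p_6 = 6*1456 + 765 = 9501, q_6 = 6*59 + 31 = 385.
  i=7: a_7=1, p_7 = 1*9501 + 1456 = 10957, q_7 = 1*385 + 59 = 444.
  i=8: a_8=1, p_8 = 1*10957 + 9501 = 20458, q_8 = 1*444 + 385 = 829.
  i=9: a_9=9, p_9 = 9*20458 + 10957 = 195079, q_9 = 9*829 + 444 = 7905.
  i=10: a_10=2, p_10 = 2*195079 + 20458 = 410616, q_10 = 2*7905 + 829 = 16639.
  i=11: a_11=1, p_11 = 1*410616 + 195079 = 605695, q_11 = 1*16639 + 7905 = 24544.
Check: 605695^2 - 609*24544^2 = 366866433025 - 366866433024 = 1, so (x, y) = (605695, 24544) solves the equation, and by the theorem it is the least positive solution.

(x, y) = (605695, 24544)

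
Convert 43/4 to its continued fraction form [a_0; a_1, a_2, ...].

Run the Euclidean algorithm on 43 and 4; the successive quotients are the partial quotients a_0, a_1, ... (each step inverts the fractional part left over by the previous one):
  43 = 10*4 + 3, so a_0 = 10.
  4 = 1*3 + 1, so a_1 = 1.
  3 = 3*1 + 0, so a_2 = 3.
The remainder reaches 0 after 3 divisions, so the expansion has 3 partial quotients, read off in order.

[10; 1, 3]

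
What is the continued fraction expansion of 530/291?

[1; 1, 4, 1, 1, 2, 10]

Run the Euclidean algorithm on 530 and 291; the successive quotients are the partial quotients a_0, a_1, ... (each step inverts the fractional part left over by the previous one):
  530 = 1*291 + 239, so a_0 = 1.
  291 = 1*239 + 52, so a_1 = 1.
  239 = 4*52 + 31, so a_2 = 4.
  52 = 1*31 + 21, so a_3 = 1.
  31 = 1*21 + 10, so a_4 = 1.
  21 = 2*10 + 1, so a_5 = 2.
  10 = 10*1 + 0, so a_6 = 10.
The remainder reaches 0 after 7 divisions, so the expansion has 7 partial quotients, read off in order.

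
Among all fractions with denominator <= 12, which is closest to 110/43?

23/9

Expand x = 110/43 as a continued fraction with the Euclidean algorithm:
  110 = 2*43 + 24, so a_0 = 2.
  43 = 1*24 + 19, so a_1 = 1.
  24 = 1*19 + 5, so a_2 = 1.
  19 = 3*5 + 4, so a_3 = 3.
  5 = 1*4 + 1, so a_4 = 1.
  4 = 4*1 + 0, so a_5 = 4.
so x = [2; 1, 1, 3, 1, 4].
Convergents (p_i = a_i*p_{i-1} + p_{i-2}, q_i = a_i*q_{i-1} + q_{i-2} with p_{-2}=0, p_{-1}=1, q_{-2}=1, q_{-1}=0), until the denominator exceeds 12:
  i=0: a_0=2, p_0 = 2*1 + 0 = 2, q_0 = 2*0 + 1 = 1.
  i=1: a_1=1, p_1 = 1*2 + 1 = 3, q_1 = 1*1 + 0 = 1.
  i=2: a_2=1, p_2 = 1*3 + 2 = 5, q_2 = 1*1 + 1 = 2.
  i=3: a_3=3, p_3 = 3*5 + 3 = 18, q_3 = 3*2 + 1 = 7.
  i=4: a_4=1, p_4 = 1*18 + 5 = 23, q_4 = 1*7 + 2 = 9.
  i=5: a_5=4, p_5 = 4*23 + 18 = 110, q_5 = 4*9 + 7 = 43.
q_5 = 43 > 12, so the last convergent with denominator <= 12 is p_4/q_4 = 23/9.
The closest fraction with denominator <= 12 is either p_4/q_4 or the intermediate fraction (k*p_4 + p_3)/(k*q_4 + q_3) with the largest k >= 1 whose denominator stays <= 12; these approach x as k grows, and every other convergent or intermediate fraction in range is farther away.
Largest k: floor((12 - q_3)/q_4) = floor((12 - 7)/9) = 0.
Since k = 0, no intermediate fraction beyond p_4/q_4 has denominator <= 12, so the convergent 23/9 is the closest (its error is |110*9 - 23*43|/(43*9) = 1/387).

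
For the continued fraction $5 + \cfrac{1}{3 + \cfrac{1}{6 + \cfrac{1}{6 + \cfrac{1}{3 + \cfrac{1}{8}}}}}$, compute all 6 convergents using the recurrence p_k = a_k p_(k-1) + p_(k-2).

5/1, 16/3, 101/19, 622/117, 1967/370, 16358/3077

Using the convergent recurrence p_i = a_i*p_{i-1} + p_{i-2}, q_i = a_i*q_{i-1} + q_{i-2} with p_{-2}=0, p_{-1}=1, q_{-2}=1, q_{-1}=0:
  i=0: a_0=5, p_0 = 5*1 + 0 = 5, q_0 = 5*0 + 1 = 1.
  i=1: a_1=3, p_1 = 3*5 + 1 = 16, q_1 = 3*1 + 0 = 3.
  i=2: a_2=6, p_2 = 6*16 + 5 = 101, q_2 = 6*3 + 1 = 19.
  i=3: a_3=6, p_3 = 6*101 + 16 = 622, q_3 = 6*19 + 3 = 117.
  i=4: a_4=3, p_4 = 3*622 + 101 = 1967, q_4 = 3*117 + 19 = 370.
  i=5: a_5=8, p_5 = 8*1967 + 622 = 16358, q_5 = 8*370 + 117 = 3077.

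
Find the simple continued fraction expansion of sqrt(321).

Write x_i = (sqrt(321) + m_i)/d_i with (m_0, d_0) = (0, 1). a_0 = floor(sqrt(321)) = 17, since 17^2 = 289 <= 321 < 324 = 18^2.
Iterate m_{i+1} = d_i*a_i - m_i, d_{i+1} = (321 - m_{i+1}^2)/d_i, a_{i+1} = floor((a_0 + m_{i+1})/d_{i+1}):
  m_1 = 1*17 - 0 = 17, d_1 = (321 - 17^2)/1 = 32/1 = 32, a_1 = floor((17 + 17)/32) = 1.
  m_2 = 32*1 - 17 = 15, d_2 = (321 - 15^2)/32 = 96/32 = 3, a_2 = floor((17 + 15)/3) = 10.
  m_3 = 3*10 - 15 = 15, d_3 = (321 - 15^2)/3 = 96/3 = 32, a_3 = floor((17 + 15)/32) = 1.
  m_4 = 32*1 - 15 = 17, d_4 = (321 - 17^2)/32 = 32/32 = 1, a_4 = floor((17 + 17)/1) = 34.
  m_5 = 1*34 - 17 = 17, d_5 = (321 - 17^2)/1 = 32/1 = 32: (m_5, d_5) = (m_1, d_1) = (17, 32), so from here the quotients repeat a_1, ..., a_4; the period length is 4.
Hence the expansion of sqrt(321) is a_0 = 17 followed by the repeating block 1, 10, 1, 34 (period 4).

[17; (1, 10, 1, 34)]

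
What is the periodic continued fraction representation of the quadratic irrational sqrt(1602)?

[40; (40, 80)]

Write x_i = (sqrt(1602) + m_i)/d_i with (m_0, d_0) = (0, 1). a_0 = floor(sqrt(1602)) = 40, since 40^2 = 1600 <= 1602 < 1681 = 41^2.
Iterate m_{i+1} = d_i*a_i - m_i, d_{i+1} = (1602 - m_{i+1}^2)/d_i, a_{i+1} = floor((a_0 + m_{i+1})/d_{i+1}):
  m_1 = 1*40 - 0 = 40, d_1 = (1602 - 40^2)/1 = 2/1 = 2, a_1 = floor((40 + 40)/2) = 40.
  m_2 = 2*40 - 40 = 40, d_2 = (1602 - 40^2)/2 = 2/2 = 1, a_2 = floor((40 + 40)/1) = 80.
  m_3 = 1*80 - 40 = 40, d_3 = (1602 - 40^2)/1 = 2/1 = 2: (m_3, d_3) = (m_1, d_1) = (40, 2), so from here the quotients repeat a_1, a_2; the period length is 2.
Hence the expansion of sqrt(1602) is a_0 = 40 followed by the repeating block 40, 80 (period 2).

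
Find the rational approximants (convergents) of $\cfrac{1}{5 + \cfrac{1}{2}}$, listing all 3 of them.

0/1, 1/5, 2/11

Using the convergent recurrence p_i = a_i*p_{i-1} + p_{i-2}, q_i = a_i*q_{i-1} + q_{i-2} with p_{-2}=0, p_{-1}=1, q_{-2}=1, q_{-1}=0:
  i=0: a_0=0, p_0 = 0*1 + 0 = 0, q_0 = 0*0 + 1 = 1.
  i=1: a_1=5, p_1 = 5*0 + 1 = 1, q_1 = 5*1 + 0 = 5.
  i=2: a_2=2, p_2 = 2*1 + 0 = 2, q_2 = 2*5 + 1 = 11.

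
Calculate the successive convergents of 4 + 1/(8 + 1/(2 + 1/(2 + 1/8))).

4/1, 33/8, 70/17, 173/42, 1454/353

Using the convergent recurrence p_i = a_i*p_{i-1} + p_{i-2}, q_i = a_i*q_{i-1} + q_{i-2} with p_{-2}=0, p_{-1}=1, q_{-2}=1, q_{-1}=0:
  i=0: a_0=4, p_0 = 4*1 + 0 = 4, q_0 = 4*0 + 1 = 1.
  i=1: a_1=8, p_1 = 8*4 + 1 = 33, q_1 = 8*1 + 0 = 8.
  i=2: a_2=2, p_2 = 2*33 + 4 = 70, q_2 = 2*8 + 1 = 17.
  i=3: a_3=2, p_3 = 2*70 + 33 = 173, q_3 = 2*17 + 8 = 42.
  i=4: a_4=8, p_4 = 8*173 + 70 = 1454, q_4 = 8*42 + 17 = 353.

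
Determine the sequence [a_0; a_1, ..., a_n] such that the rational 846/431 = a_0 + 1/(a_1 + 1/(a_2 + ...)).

Run the Euclidean algorithm on 846 and 431; the successive quotients are the partial quotients a_0, a_1, ... (each step inverts the fractional part left over by the previous one):
  846 = 1*431 + 415, so a_0 = 1.
  431 = 1*415 + 16, so a_1 = 1.
  415 = 25*16 + 15, so a_2 = 25.
  16 = 1*15 + 1, so a_3 = 1.
  15 = 15*1 + 0, so a_4 = 15.
The remainder reaches 0 after 5 divisions, so the expansion has 5 partial quotients, read off in order.

[1; 1, 25, 1, 15]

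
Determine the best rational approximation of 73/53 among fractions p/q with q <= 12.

11/8

Expand x = 73/53 as a continued fraction with the Euclidean algorithm:
  73 = 1*53 + 20, so a_0 = 1.
  53 = 2*20 + 13, so a_1 = 2.
  20 = 1*13 + 7, so a_2 = 1.
  13 = 1*7 + 6, so a_3 = 1.
  7 = 1*6 + 1, so a_4 = 1.
  6 = 6*1 + 0, so a_5 = 6.
so x = [1; 2, 1, 1, 1, 6].
Convergents (p_i = a_i*p_{i-1} + p_{i-2}, q_i = a_i*q_{i-1} + q_{i-2} with p_{-2}=0, p_{-1}=1, q_{-2}=1, q_{-1}=0), until the denominator exceeds 12:
  i=0: a_0=1, p_0 = 1*1 + 0 = 1, q_0 = 1*0 + 1 = 1.
  i=1: a_1=2, p_1 = 2*1 + 1 = 3, q_1 = 2*1 + 0 = 2.
  i=2: a_2=1, p_2 = 1*3 + 1 = 4, q_2 = 1*2 + 1 = 3.
  i=3: a_3=1, p_3 = 1*4 + 3 = 7, q_3 = 1*3 + 2 = 5.
  i=4: a_4=1, p_4 = 1*7 + 4 = 11, q_4 = 1*5 + 3 = 8.
  i=5: a_5=6, p_5 = 6*11 + 7 = 73, q_5 = 6*8 + 5 = 53.
q_5 = 53 > 12, so the last convergent with denominator <= 12 is p_4/q_4 = 11/8.
The closest fraction with denominator <= 12 is either p_4/q_4 or the intermediate fraction (k*p_4 + p_3)/(k*q_4 + q_3) with the largest k >= 1 whose denominator stays <= 12; these approach x as k grows, and every other convergent or intermediate fraction in range is farther away.
Largest k: floor((12 - q_3)/q_4) = floor((12 - 5)/8) = 0.
Since k = 0, no intermediate fraction beyond p_4/q_4 has denominator <= 12, so the convergent 11/8 is the closest (its error is |73*8 - 11*53|/(53*8) = 1/424).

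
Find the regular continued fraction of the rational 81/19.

[4; 3, 1, 4]

Run the Euclidean algorithm on 81 and 19; the successive quotients are the partial quotients a_0, a_1, ... (each step inverts the fractional part left over by the previous one):
  81 = 4*19 + 5, so a_0 = 4.
  19 = 3*5 + 4, so a_1 = 3.
  5 = 1*4 + 1, so a_2 = 1.
  4 = 4*1 + 0, so a_3 = 4.
The remainder reaches 0 after 4 divisions, so the expansion has 4 partial quotients, read off in order.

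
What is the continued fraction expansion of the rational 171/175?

[0; 1, 42, 1, 3]

Run the Euclidean algorithm on 171 and 175; the successive quotients are the partial quotients a_0, a_1, ... (each step inverts the fractional part left over by the previous one):
  171 = 0*175 + 171, so a_0 = 0.
  175 = 1*171 + 4, so a_1 = 1.
  171 = 42*4 + 3, so a_2 = 42.
  4 = 1*3 + 1, so a_3 = 1.
  3 = 3*1 + 0, so a_4 = 3.
The remainder reaches 0 after 5 divisions, so the expansion has 5 partial quotients, read off in order.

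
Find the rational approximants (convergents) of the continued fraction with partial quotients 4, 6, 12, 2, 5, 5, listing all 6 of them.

Using the convergent recurrence p_i = a_i*p_{i-1} + p_{i-2}, q_i = a_i*q_{i-1} + q_{i-2} with p_{-2}=0, p_{-1}=1, q_{-2}=1, q_{-1}=0:
  i=0: a_0=4, p_0 = 4*1 + 0 = 4, q_0 = 4*0 + 1 = 1.
  i=1: a_1=6, p_1 = 6*4 + 1 = 25, q_1 = 6*1 + 0 = 6.
  i=2: a_2=12, p_2 = 12*25 + 4 = 304, q_2 = 12*6 + 1 = 73.
  i=3: a_3=2, p_3 = 2*304 + 25 = 633, q_3 = 2*73 + 6 = 152.
  i=4: a_4=5, p_4 = 5*633 + 304 = 3469, q_4 = 5*152 + 73 = 833.
  i=5: a_5=5, p_5 = 5*3469 + 633 = 17978, q_5 = 5*833 + 152 = 4317.

4/1, 25/6, 304/73, 633/152, 3469/833, 17978/4317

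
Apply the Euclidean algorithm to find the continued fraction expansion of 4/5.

Run the Euclidean algorithm on 4 and 5; the successive quotients are the partial quotients a_0, a_1, ... (each step inverts the fractional part left over by the previous one):
  4 = 0*5 + 4, so a_0 = 0.
  5 = 1*4 + 1, so a_1 = 1.
  4 = 4*1 + 0, so a_2 = 4.
The remainder reaches 0 after 3 divisions, so the expansion has 3 partial quotients, read off in order.

[0; 1, 4]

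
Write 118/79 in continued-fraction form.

Run the Euclidean algorithm on 118 and 79; the successive quotients are the partial quotients a_0, a_1, ... (each step inverts the fractional part left over by the previous one):
  118 = 1*79 + 39, so a_0 = 1.
  79 = 2*39 + 1, so a_1 = 2.
  39 = 39*1 + 0, so a_2 = 39.
The remainder reaches 0 after 3 divisions, so the expansion has 3 partial quotients, read off in order.

[1; 2, 39]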